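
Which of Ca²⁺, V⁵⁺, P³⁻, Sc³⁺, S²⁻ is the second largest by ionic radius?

Isoelectronic series (18 e⁻ each). Size is set by nuclear charge: more protons means a smaller ion. V⁵⁺ (Z=23), Sc³⁺ (Z=21), Ca²⁺ (Z=20), S²⁻ (Z=16), P³⁻ (Z=15).
Full ascending order: V⁵⁺ < Sc³⁺ < Ca²⁺ < S²⁻ < P³⁻. Counting from the largest, position 2 is S²⁻.

S²⁻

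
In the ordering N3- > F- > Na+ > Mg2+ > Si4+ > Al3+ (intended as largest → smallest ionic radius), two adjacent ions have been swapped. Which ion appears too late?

Compare adjacent ions: Si4+ and Al3+ share 10 electrons; the higher nuclear charge on Si (Z=14) contracts it more, so Si4+ < Al3+ — yet in this decreasing list Si4+ sits before Al3+. Nothing else is reversed, so Al3+ should move one place to the left.

Al3+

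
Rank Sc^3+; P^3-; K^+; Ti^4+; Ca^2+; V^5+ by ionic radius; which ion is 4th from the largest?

All of these have 18 electrons (isoelectronic). With the same electron cloud, the ion with the most protons pulls it in tightest. Nuclear charges: V^5+ (Z=23), Ti^4+ (Z=22), Sc^3+ (Z=21), Ca^2+ (Z=20), K^+ (Z=19), P^3- (Z=15). Highest Z is smallest.
Full ascending order: V^5+ < Ti^4+ < Sc^3+ < Ca^2+ < K^+ < P^3-. Counting from the largest, position 4 is Sc^3+.

Sc^3+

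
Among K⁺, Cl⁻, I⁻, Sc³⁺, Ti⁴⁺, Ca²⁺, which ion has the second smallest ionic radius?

Sc³⁺

Tabulating Z and e⁻: Ti⁴⁺: 18 e⁻, Z=22, Sc³⁺: 18 e⁻, Z=21, Ca²⁺: 18 e⁻, Z=20, K⁺: 18 e⁻, Z=19, Cl⁻: 18 e⁻, Z=17, I⁻: 54 e⁻, Z=53. Ti⁴⁺ < Sc³⁺ (both 18 e⁻, Z=22>21); Sc³⁺ < Ca²⁺ (isoelectronic, higher Z=21 is smaller); Ca²⁺ < K⁺ (isoelectronic, higher Z=20 is smaller); K⁺ < Cl⁻ (both 18 e⁻, Z=19>17); Cl⁻ < I⁻ (same group, 2 shells fewer).
That gives Ti⁴⁺ < Sc³⁺ < Ca²⁺ < K⁺ < Cl⁻ < I⁻. From the smallest end, number 2 is Sc³⁺.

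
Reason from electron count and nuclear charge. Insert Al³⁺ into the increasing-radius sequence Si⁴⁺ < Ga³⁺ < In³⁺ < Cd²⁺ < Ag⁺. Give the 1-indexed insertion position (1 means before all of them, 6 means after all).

2

Tabulating Z and e⁻: Si⁴⁺: 10 e⁻, Z=14, Al³⁺: 10 e⁻, Z=13, Ga³⁺: 28 e⁻, Z=31, In³⁺: 46 e⁻, Z=49, Cd²⁺: 46 e⁻, Z=48, Ag⁺: 46 e⁻, Z=47. Si⁴⁺ < Al³⁺ (both 10 e⁻, Z=14>13); Al³⁺ < Ga³⁺ (same group, 1 shell fewer); Ga³⁺ < In³⁺ (same group, 1 shell fewer); In³⁺ < Cd²⁺ (isoelectronic, higher Z=49 is smaller); Cd²⁺ < Ag⁺ (isoelectronic, higher Z=48 is smaller).
The complete sequence is Si⁴⁺ < Al³⁺ < Ga³⁺ < In³⁺ < Cd²⁺ < Ag⁺. Al³⁺ sits at position 2.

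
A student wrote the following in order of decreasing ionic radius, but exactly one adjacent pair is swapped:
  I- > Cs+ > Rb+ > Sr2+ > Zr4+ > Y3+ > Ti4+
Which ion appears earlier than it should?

Zr4+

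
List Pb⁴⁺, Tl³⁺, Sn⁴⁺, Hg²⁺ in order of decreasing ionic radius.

Hg²⁺ > Tl³⁺ > Pb⁴⁺ > Sn⁴⁺

Work out protons and electrons: Sn⁴⁺ has 46 e⁻ (Z=50), Pb⁴⁺ has 78 e⁻ (Z=82), Tl³⁺ has 78 e⁻ (Z=81), Hg²⁺ has 78 e⁻ (Z=80). Sn⁴⁺ < Pb⁴⁺ (same group, 1 shell fewer); Pb⁴⁺ < Tl³⁺ (both 78 e⁻, Z=82>81); Tl³⁺ < Hg²⁺ (isoelectronic, higher Z=81 is smaller).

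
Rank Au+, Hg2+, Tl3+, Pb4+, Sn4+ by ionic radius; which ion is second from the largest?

Hg2+

Electron counts and nuclear charges: Sn4+: 46 e⁻, Z=50, Pb4+: 78 e⁻, Z=82, Tl3+: 78 e⁻, Z=81, Hg2+: 78 e⁻, Z=80, Au+: 78 e⁻, Z=79. Sn4+ < Pb4+ (same group, 1 shell fewer); Pb4+ < Tl3+ (both 78 e⁻, Z=82>81); Tl3+ < Hg2+ (isoelectronic, higher Z=81 is smaller); Hg2+ < Au+ (both 78 e⁻, Z=80>79).
Full ascending order: Sn4+ < Pb4+ < Tl3+ < Hg2+ < Au+. Counting from the largest, position 2 is Hg2+.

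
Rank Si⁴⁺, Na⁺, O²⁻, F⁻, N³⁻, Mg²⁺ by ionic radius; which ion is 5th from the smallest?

O²⁻

Isoelectronic series (10 e⁻ each). Size is set by nuclear charge: more protons means a smaller ion. Si⁴⁺ (Z=14), Mg²⁺ (Z=12), Na⁺ (Z=11), F⁻ (Z=9), O²⁻ (Z=8), N³⁻ (Z=7).
Full ascending order: Si⁴⁺ < Mg²⁺ < Na⁺ < F⁻ < O²⁻ < N³⁻. Counting from the smallest, position 5 is O²⁻.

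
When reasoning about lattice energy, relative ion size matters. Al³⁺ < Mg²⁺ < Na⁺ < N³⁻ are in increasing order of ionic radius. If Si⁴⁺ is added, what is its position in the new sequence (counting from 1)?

1

Isoelectronic series (10 e⁻ each). Size is set by nuclear charge: more protons means a smaller ion. Si⁴⁺ (Z=14), Al³⁺ (Z=13), Mg²⁺ (Z=12), Na⁺ (Z=11), N³⁻ (Z=7).
Merged order: Si⁴⁺ < Al³⁺ < Mg²⁺ < Na⁺ < N³⁻ — Si⁴⁺ is number 1.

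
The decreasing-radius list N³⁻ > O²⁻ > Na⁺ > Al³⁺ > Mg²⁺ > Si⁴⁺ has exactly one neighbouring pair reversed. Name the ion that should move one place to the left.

Scanning neighbour by neighbour, only Al³⁺/Mg²⁺ violates a trend: they are isoelectronic (10 e⁻) and Al has more protons than Mg (13 vs 12), making Al³⁺ smaller. That makes Mg²⁺ the one sitting a position late relative to where it belongs.

Mg²⁺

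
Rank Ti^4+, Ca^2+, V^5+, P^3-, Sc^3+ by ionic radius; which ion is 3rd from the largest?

Sc^3+

These species are isoelectronic with 18 electrons. The only difference is the number of protons: V^5+ (Z=23), Ti^4+ (Z=22), Sc^3+ (Z=21), Ca^2+ (Z=20), P^3- (Z=15). The strongest nuclear pull (V^5+) gives the smallest ion.
Full ascending order: V^5+ < Ti^4+ < Sc^3+ < Ca^2+ < P^3-. Counting from the largest, position 3 is Sc^3+.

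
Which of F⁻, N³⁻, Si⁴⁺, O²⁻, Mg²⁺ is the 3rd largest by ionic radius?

Isoelectronic series (10 e⁻ each). Size is set by nuclear charge: more protons means a smaller ion. Si⁴⁺ (Z=14), Mg²⁺ (Z=12), F⁻ (Z=9), O²⁻ (Z=8), N³⁻ (Z=7).
That gives Si⁴⁺ < Mg²⁺ < F⁻ < O²⁻ < N³⁻. From the largest end, number 3 is F⁻.

F⁻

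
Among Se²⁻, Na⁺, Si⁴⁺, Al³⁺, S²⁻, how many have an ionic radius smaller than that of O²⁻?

Tabulating Z and e⁻: Si⁴⁺: 10 e⁻, Z=14, Al³⁺: 10 e⁻, Z=13, Na⁺: 10 e⁻, Z=11, O²⁻: 10 e⁻, Z=8, S²⁻: 18 e⁻, Z=16, Se²⁻: 36 e⁻, Z=34. Si⁴⁺ < Al³⁺ (isoelectronic, higher Z=14 is smaller); Al³⁺ < Na⁺ (isoelectronic, higher Z=13 is smaller); Na⁺ < O²⁻ (isoelectronic, higher Z=11 is smaller); O²⁻ < S²⁻ (same group, 1 shell fewer); S²⁻ < Se²⁻ (same group, 1 shell fewer).
Placing each against O²⁻: smaller — Si⁴⁺, Al³⁺, Na⁺; larger — S²⁻, Se²⁻. So 3 are smaller.

3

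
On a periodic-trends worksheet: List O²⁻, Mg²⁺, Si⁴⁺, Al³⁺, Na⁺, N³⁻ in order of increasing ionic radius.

All of these have 10 electrons (isoelectronic). With the same electron cloud, the ion with the most protons pulls it in tightest. Nuclear charges: Si⁴⁺ (Z=14), Al³⁺ (Z=13), Mg²⁺ (Z=12), Na⁺ (Z=11), O²⁻ (Z=8), N³⁻ (Z=7). Highest Z is smallest.

Si⁴⁺ < Al³⁺ < Mg²⁺ < Na⁺ < O²⁻ < N³⁻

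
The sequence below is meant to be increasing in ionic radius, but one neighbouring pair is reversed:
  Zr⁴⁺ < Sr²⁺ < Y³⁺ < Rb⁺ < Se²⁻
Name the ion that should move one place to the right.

Check each adjacent pair. Sr²⁺ and Y³⁺ are reversed: both have 36 electrons but Z(Y)=39 > Z(Sr)=38, so Y³⁺ should be the smaller of the two. No other neighbouring pair contradicts the periodic trends, so Sr²⁺ is the ion listed too early.

Sr²⁺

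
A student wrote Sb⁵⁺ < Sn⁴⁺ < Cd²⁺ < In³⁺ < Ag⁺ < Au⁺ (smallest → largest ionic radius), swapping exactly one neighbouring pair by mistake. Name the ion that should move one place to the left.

The pair Cd²⁺, In³⁺ is the wrong way round — both have 46 electrons but Z(In)=49 > Z(Cd)=48, so In³⁺ should be the smaller of the two. All other adjacent pairs agree with periodic trends, so In³⁺ is the misplaced ion.

In³⁺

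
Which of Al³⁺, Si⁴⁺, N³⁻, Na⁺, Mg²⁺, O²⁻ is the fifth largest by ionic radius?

Al³⁺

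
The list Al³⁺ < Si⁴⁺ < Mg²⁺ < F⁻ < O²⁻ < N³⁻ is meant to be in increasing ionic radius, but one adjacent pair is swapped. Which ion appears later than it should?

Si⁴⁺

The pair Al³⁺, Si⁴⁺ is the wrong way round — they are isoelectronic (10 e⁻) and Si has more protons than Al (14 vs 13), making Si⁴⁺ smaller. All other adjacent pairs agree with periodic trends, so Si⁴⁺ is the misplaced ion.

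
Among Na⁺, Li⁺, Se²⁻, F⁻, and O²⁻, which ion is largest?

Li⁺ has 2 e⁻ (Z=3), Na⁺ has 10 e⁻ (Z=11), F⁻ has 10 e⁻ (Z=9), O²⁻ has 10 e⁻ (Z=8), Se²⁻ has 36 e⁻ (Z=34). Li⁺ < Na⁺ (same group, 1 shell fewer); Na⁺ < F⁻ (both 10 e⁻, Z=11>9); F⁻ < O²⁻ (isoelectronic, higher Z=9 is smaller); O²⁻ < Se²⁻ (same group, period 2 vs 4).

Se²⁻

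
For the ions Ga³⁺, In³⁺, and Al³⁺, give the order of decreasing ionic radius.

Same group, same charge. Going down the group adds an extra shell of electrons, so the ion gets larger: Al³⁺ is highest in the group and smallest.

In³⁺ > Ga³⁺ > Al³⁺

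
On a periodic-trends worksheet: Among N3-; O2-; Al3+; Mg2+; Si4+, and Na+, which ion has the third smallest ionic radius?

Each ion has 10 electrons. The ranking follows nuclear charge in reverse — greater Z gives a smaller radius. Si4+ (Z=14), Al3+ (Z=13), Mg2+ (Z=12), Na+ (Z=11), O2- (Z=8), N3- (Z=7).
Ordering: Si4+ < Al3+ < Mg2+ < Na+ < O2- < N3-. The third smallest is Mg2+.

Mg2+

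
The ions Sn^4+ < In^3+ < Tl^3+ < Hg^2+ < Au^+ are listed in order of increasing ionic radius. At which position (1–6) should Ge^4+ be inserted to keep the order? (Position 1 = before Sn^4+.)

1

Work out protons and electrons: Ge^4+: 28 e⁻, Z=32, Sn^4+: 46 e⁻, Z=50, In^3+: 46 e⁻, Z=49, Tl^3+: 78 e⁻, Z=81, Hg^2+: 78 e⁻, Z=80, Au^+: 78 e⁻, Z=79. Ge^4+ < Sn^4+ (same group, 1 shell fewer); Sn^4+ < In^3+ (both 46 e⁻, Z=50>49); In^3+ < Tl^3+ (same group, 1 shell fewer); Tl^3+ < Hg^2+ (isoelectronic, higher Z=81 is smaller); Hg^2+ < Au^+ (isoelectronic, higher Z=80 is smaller).
Merged order: Ge^4+ < Sn^4+ < In^3+ < Tl^3+ < Hg^2+ < Au^+ — Ge^4+ is number 1.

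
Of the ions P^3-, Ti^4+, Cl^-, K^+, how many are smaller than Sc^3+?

1

Isoelectronic series (18 e⁻ each). Size is set by nuclear charge: more protons means a smaller ion. Ti^4+ (Z=22), Sc^3+ (Z=21), K^+ (Z=19), Cl^- (Z=17), P^3- (Z=15).
Relative to Sc^3+, the ions that are smaller are Ti^4+. So 1 is smaller.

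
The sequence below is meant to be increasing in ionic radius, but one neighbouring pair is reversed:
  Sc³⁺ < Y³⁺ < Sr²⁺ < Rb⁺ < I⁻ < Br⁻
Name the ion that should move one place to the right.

Compare adjacent ions: Br⁻ and I⁻ are in one column with the same charge; the lighter period-4 ion has one fewer shell and is smaller — yet in this increasing list I⁻ sits before Br⁻. Nothing else is reversed, so I⁻ should move one place to the right.

I⁻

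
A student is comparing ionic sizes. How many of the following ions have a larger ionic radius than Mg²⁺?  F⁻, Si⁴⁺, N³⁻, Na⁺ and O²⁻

Isoelectronic series (10 e⁻ each). Size is set by nuclear charge: more protons means a smaller ion. Si⁴⁺ (Z=14), Mg²⁺ (Z=12), Na⁺ (Z=11), F⁻ (Z=9), O²⁻ (Z=8), N³⁻ (Z=7).
Overall: Si⁴⁺ < Mg²⁺ < Na⁺ < F⁻ < O²⁻ < N³⁻. Mg²⁺ has 1 below it and 4 above. That's 4.

4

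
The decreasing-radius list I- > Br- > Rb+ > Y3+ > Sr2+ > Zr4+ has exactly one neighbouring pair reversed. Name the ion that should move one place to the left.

Scanning neighbour by neighbour, only Y3+/Sr2+ violates a trend: Y3+ and Sr2+ share 36 electrons; the higher nuclear charge on Y (Z=39) contracts it more, so Y3+ < Sr2+. That makes Sr2+ the one sitting a position late relative to where it belongs.

Sr2+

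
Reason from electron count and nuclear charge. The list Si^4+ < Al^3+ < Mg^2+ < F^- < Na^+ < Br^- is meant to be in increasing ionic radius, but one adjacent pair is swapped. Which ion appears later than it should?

Na^+

Compare adjacent ions: they are isoelectronic (10 e⁻) and Na has more protons than F (11 vs 9), making Na^+ smaller — yet in this increasing list F^- sits before Na^+. Nothing else is reversed, so Na^+ should move one place to the left.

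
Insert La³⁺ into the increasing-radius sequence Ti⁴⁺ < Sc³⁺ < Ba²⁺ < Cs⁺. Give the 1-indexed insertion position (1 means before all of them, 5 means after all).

3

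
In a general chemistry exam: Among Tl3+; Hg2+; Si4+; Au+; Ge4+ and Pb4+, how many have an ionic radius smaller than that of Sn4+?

Si4+ (Z=14, 10 e⁻), Ge4+ (Z=32, 28 e⁻), Sn4+ (Z=50, 46 e⁻), Pb4+ (Z=82, 78 e⁻), Tl3+ (Z=81, 78 e⁻), Hg2+ (Z=80, 78 e⁻), Au+ (Z=79, 78 e⁻). Si4+ < Ge4+ (same group, period 3 vs 4); Ge4+ < Sn4+ (same group, 1 shell fewer); Sn4+ < Pb4+ (same group, 1 shell fewer); Pb4+ < Tl3+ (isoelectronic, higher Z=82 is smaller); Tl3+ < Hg2+ (isoelectronic, higher Z=81 is smaller); Hg2+ < Au+ (isoelectronic, higher Z=80 is smaller).
Placing each against Sn4+: smaller — Si4+, Ge4+; larger — Pb4+, Tl3+, Hg2+, Au+. That's 2.

2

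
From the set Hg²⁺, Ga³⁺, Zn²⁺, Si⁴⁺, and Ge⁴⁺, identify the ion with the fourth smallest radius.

Work out protons and electrons: Si⁴⁺: 10 e⁻, Z=14, Ge⁴⁺: 28 e⁻, Z=32, Ga³⁺: 28 e⁻, Z=31, Zn²⁺: 28 e⁻, Z=30, Hg²⁺: 78 e⁻, Z=80. Si⁴⁺ < Ge⁴⁺ (same group, period 3 vs 4); Ge⁴⁺ < Ga³⁺ (both 28 e⁻, Z=32>31); Ga³⁺ < Zn²⁺ (both 28 e⁻, Z=31>30); Zn²⁺ < Hg²⁺ (same group, period 4 vs 6).
So the order is Si⁴⁺ < Ge⁴⁺ < Ga³⁺ < Zn²⁺ < Hg²⁺; the 4th-smallest ion is Zn²⁺.

Zn²⁺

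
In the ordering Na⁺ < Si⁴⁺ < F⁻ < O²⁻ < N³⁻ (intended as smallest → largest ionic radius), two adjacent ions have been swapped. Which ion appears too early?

Na⁺

Check each adjacent pair. Na⁺ and Si⁴⁺ are reversed: Si⁴⁺ and Na⁺ share 10 electrons; the higher nuclear charge on Si (Z=14) contracts it more, so Si⁴⁺ < Na⁺. No other neighbouring pair contradicts the periodic trends, so Na⁺ is the ion listed too early.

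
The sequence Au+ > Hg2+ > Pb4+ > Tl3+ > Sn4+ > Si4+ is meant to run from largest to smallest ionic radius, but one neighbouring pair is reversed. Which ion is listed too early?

Pb4+

Check each adjacent pair. Pb4+ and Tl3+ are reversed: both have 78 electrons but Z(Pb)=82 > Z(Tl)=81, so Pb4+ should be the smaller of the two. No other neighbouring pair contradicts the periodic trends, so Pb4+ is the ion listed too early.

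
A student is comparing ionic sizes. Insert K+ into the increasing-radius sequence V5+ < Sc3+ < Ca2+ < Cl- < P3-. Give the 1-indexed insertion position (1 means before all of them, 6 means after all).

All of these have 18 electrons (isoelectronic). With the same electron cloud, the ion with the most protons pulls it in tightest. Nuclear charges: V5+ (Z=23), Sc3+ (Z=21), Ca2+ (Z=20), K+ (Z=19), Cl- (Z=17), P3- (Z=15). Highest Z is smallest.
The complete sequence is V5+ < Sc3+ < Ca2+ < K+ < Cl- < P3-. K+ sits at position 4.

4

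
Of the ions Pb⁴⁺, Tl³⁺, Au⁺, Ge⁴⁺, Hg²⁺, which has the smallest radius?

Ge⁴⁺

Tabulating Z and e⁻: Ge⁴⁺ has 28 e⁻ (Z=32), Pb⁴⁺ has 78 e⁻ (Z=82), Tl³⁺ has 78 e⁻ (Z=81), Hg²⁺ has 78 e⁻ (Z=80), Au⁺ has 78 e⁻ (Z=79). Ge⁴⁺ < Pb⁴⁺ (same group, period 4 vs 6); Pb⁴⁺ < Tl³⁺ (isoelectronic, higher Z=82 is smaller); Tl³⁺ < Hg²⁺ (isoelectronic, higher Z=81 is smaller); Hg²⁺ < Au⁺ (both 78 e⁻, Z=80>79).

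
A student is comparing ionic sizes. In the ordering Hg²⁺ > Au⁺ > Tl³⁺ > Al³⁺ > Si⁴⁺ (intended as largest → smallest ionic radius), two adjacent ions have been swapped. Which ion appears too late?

Scanning neighbour by neighbour, only Hg²⁺/Au⁺ violates a trend: Hg²⁺ and Au⁺ share 78 electrons; the higher nuclear charge on Hg (Z=80) contracts it more, so Hg²⁺ < Au⁺. That makes Au⁺ the one sitting a position late relative to where it belongs.

Au⁺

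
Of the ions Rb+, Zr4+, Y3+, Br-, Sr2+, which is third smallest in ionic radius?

Each ion has 36 electrons. The ranking follows nuclear charge in reverse — greater Z gives a smaller radius. Zr4+ (Z=40), Y3+ (Z=39), Sr2+ (Z=38), Rb+ (Z=37), Br- (Z=35).
Ordering: Zr4+ < Y3+ < Sr2+ < Rb+ < Br-. The third smallest is Sr2+.

Sr2+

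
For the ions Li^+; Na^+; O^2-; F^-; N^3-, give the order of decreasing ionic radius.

N^3- > O^2- > F^- > Na^+ > Li^+

Work out protons and electrons: Li^+ (Z=3, 2 e⁻), Na^+ (Z=11, 10 e⁻), F^- (Z=9, 10 e⁻), O^2- (Z=8, 10 e⁻), N^3- (Z=7, 10 e⁻). Li^+ < Na^+ (same group, period 2 vs 3); Na^+ < F^- (both 10 e⁻, Z=11>9); F^- < O^2- (isoelectronic, higher Z=9 is smaller); O^2- < N^3- (isoelectronic, higher Z=8 is smaller).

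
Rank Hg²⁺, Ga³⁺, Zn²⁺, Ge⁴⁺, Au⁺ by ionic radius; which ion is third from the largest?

Ge⁴⁺ (Z=32, 28 e⁻), Ga³⁺ (Z=31, 28 e⁻), Zn²⁺ (Z=30, 28 e⁻), Hg²⁺ (Z=80, 78 e⁻), Au⁺ (Z=79, 78 e⁻). Ge⁴⁺ < Ga³⁺ (both 28 e⁻, Z=32>31); Ga³⁺ < Zn²⁺ (both 28 e⁻, Z=31>30); Zn²⁺ < Hg²⁺ (same group, 2 shells fewer); Hg²⁺ < Au⁺ (both 78 e⁻, Z=80>79).
So the order is Ge⁴⁺ < Ga³⁺ < Zn²⁺ < Hg²⁺ < Au⁺; the 3rd-largest ion is Zn²⁺.

Zn²⁺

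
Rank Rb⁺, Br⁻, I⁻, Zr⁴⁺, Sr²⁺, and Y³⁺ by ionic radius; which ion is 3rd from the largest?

Rb⁺

Tabulating Z and e⁻: Zr⁴⁺ (Z=40, 36 e⁻), Y³⁺ (Z=39, 36 e⁻), Sr²⁺ (Z=38, 36 e⁻), Rb⁺ (Z=37, 36 e⁻), Br⁻ (Z=35, 36 e⁻), I⁻ (Z=53, 54 e⁻). Zr⁴⁺ < Y³⁺ (isoelectronic, higher Z=40 is smaller); Y³⁺ < Sr²⁺ (both 36 e⁻, Z=39>38); Sr²⁺ < Rb⁺ (both 36 e⁻, Z=38>37); Rb⁺ < Br⁻ (isoelectronic, higher Z=37 is smaller); Br⁻ < I⁻ (same group, period 4 vs 5).
Ordering: Zr⁴⁺ < Y³⁺ < Sr²⁺ < Rb⁺ < Br⁻ < I⁻. The 3rd largest is Rb⁺.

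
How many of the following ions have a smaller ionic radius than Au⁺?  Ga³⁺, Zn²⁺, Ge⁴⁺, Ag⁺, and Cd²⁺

Ge⁴⁺ (Z=32, 28 e⁻), Ga³⁺ (Z=31, 28 e⁻), Zn²⁺ (Z=30, 28 e⁻), Cd²⁺ (Z=48, 46 e⁻), Ag⁺ (Z=47, 46 e⁻), Au⁺ (Z=79, 78 e⁻). Ge⁴⁺ < Ga³⁺ (both 28 e⁻, Z=32>31); Ga³⁺ < Zn²⁺ (both 28 e⁻, Z=31>30); Zn²⁺ < Cd²⁺ (same group, 1 shell fewer); Cd²⁺ < Ag⁺ (both 46 e⁻, Z=48>47); Ag⁺ < Au⁺ (same group, period 5 vs 6).
Relative to Au⁺, the ions that are smaller are Ge⁴⁺, Ga³⁺, Zn²⁺, Cd²⁺, Ag⁺. That's 5.

5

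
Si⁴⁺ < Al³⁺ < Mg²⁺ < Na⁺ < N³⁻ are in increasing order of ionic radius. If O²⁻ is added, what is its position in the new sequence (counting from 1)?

5

All of these have 10 electrons (isoelectronic). With the same electron cloud, the ion with the most protons pulls it in tightest. Nuclear charges: Si⁴⁺ (Z=14), Al³⁺ (Z=13), Mg²⁺ (Z=12), Na⁺ (Z=11), O²⁻ (Z=8), N³⁻ (Z=7). Highest Z is smallest.
With O²⁻ included the full order is Si⁴⁺ < Al³⁺ < Mg²⁺ < Na⁺ < O²⁻ < N³⁻, so it takes position 5.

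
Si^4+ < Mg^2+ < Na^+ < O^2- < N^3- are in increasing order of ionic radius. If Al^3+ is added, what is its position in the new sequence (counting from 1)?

2

Isoelectronic series (10 e⁻ each). Size is set by nuclear charge: more protons means a smaller ion. Si^4+ (Z=14), Al^3+ (Z=13), Mg^2+ (Z=12), Na^+ (Z=11), O^2- (Z=8), N^3- (Z=7).
Merged order: Si^4+ < Al^3+ < Mg^2+ < Na^+ < O^2- < N^3- — Al^3+ is number 2.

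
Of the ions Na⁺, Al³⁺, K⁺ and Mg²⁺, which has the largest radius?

Work out protons and electrons: Al³⁺ has 10 e⁻ (Z=13), Mg²⁺ has 10 e⁻ (Z=12), Na⁺ has 10 e⁻ (Z=11), K⁺ has 18 e⁻ (Z=19). Al³⁺ < Mg²⁺ (isoelectronic, higher Z=13 is smaller); Mg²⁺ < Na⁺ (isoelectronic, higher Z=12 is smaller); Na⁺ < K⁺ (same group, 1 shell fewer).

K⁺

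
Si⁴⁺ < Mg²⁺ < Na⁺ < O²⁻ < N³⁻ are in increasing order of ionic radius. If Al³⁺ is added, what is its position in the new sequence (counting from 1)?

2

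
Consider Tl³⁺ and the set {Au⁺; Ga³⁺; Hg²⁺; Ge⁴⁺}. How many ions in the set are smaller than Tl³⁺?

2

Ge⁴⁺ (Z=32, 28 e⁻), Ga³⁺ (Z=31, 28 e⁻), Tl³⁺ (Z=81, 78 e⁻), Hg²⁺ (Z=80, 78 e⁻), Au⁺ (Z=79, 78 e⁻). Ge⁴⁺ < Ga³⁺ (both 28 e⁻, Z=32>31); Ga³⁺ < Tl³⁺ (same group, period 4 vs 6); Tl³⁺ < Hg²⁺ (isoelectronic, higher Z=81 is smaller); Hg²⁺ < Au⁺ (both 78 e⁻, Z=80>79).
Placing each against Tl³⁺: smaller — Ge⁴⁺, Ga³⁺; larger — Hg²⁺, Au⁺. That's 2.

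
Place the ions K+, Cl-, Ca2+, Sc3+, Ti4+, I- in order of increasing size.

Ti4+ < Sc3+ < Ca2+ < K+ < Cl- < I-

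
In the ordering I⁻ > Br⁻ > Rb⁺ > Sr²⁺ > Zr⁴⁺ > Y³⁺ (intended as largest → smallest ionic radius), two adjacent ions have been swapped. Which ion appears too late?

Y³⁺

Scanning neighbour by neighbour, only Zr⁴⁺/Y³⁺ violates a trend: Zr⁴⁺ and Y³⁺ share 36 electrons; the higher nuclear charge on Zr (Z=40) contracts it more, so Zr⁴⁺ < Y³⁺. That makes Y³⁺ the one sitting a position late relative to where it belongs.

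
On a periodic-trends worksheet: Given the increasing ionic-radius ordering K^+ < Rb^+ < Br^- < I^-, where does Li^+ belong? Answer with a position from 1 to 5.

First list Z and electron count for each: Li^+ (Z=3, 2 e⁻), K^+ (Z=19, 18 e⁻), Rb^+ (Z=37, 36 e⁻), Br^- (Z=35, 36 e⁻), I^- (Z=53, 54 e⁻). Li^+ < K^+ (same group, period 2 vs 4); K^+ < Rb^+ (same group, 1 shell fewer); Rb^+ < Br^- (both 36 e⁻, Z=37>35); Br^- < I^- (same group, period 4 vs 5).
Merged order: Li^+ < K^+ < Rb^+ < Br^- < I^- — Li^+ is number 1.

1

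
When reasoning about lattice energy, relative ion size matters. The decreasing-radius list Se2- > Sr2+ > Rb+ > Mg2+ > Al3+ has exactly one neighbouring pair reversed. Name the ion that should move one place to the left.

Rb+

The pair Sr2+, Rb+ is the wrong way round — both have 36 electrons but Z(Sr)=38 > Z(Rb)=37, so Sr2+ should be the smaller of the two. All other adjacent pairs agree with periodic trends, so Rb+ is the misplaced ion.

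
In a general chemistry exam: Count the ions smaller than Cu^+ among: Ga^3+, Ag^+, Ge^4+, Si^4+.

Work out protons and electrons: Si^4+ has 10 e⁻ (Z=14), Ge^4+ has 28 e⁻ (Z=32), Ga^3+ has 28 e⁻ (Z=31), Cu^+ has 28 e⁻ (Z=29), Ag^+ has 46 e⁻ (Z=47). Si^4+ < Ge^4+ (same group, 1 shell fewer); Ge^4+ < Ga^3+ (isoelectronic, higher Z=32 is smaller); Ga^3+ < Cu^+ (isoelectronic, higher Z=31 is smaller); Cu^+ < Ag^+ (same group, period 4 vs 5).
Relative to Cu^+, the ions that are smaller are Si^4+, Ge^4+, Ga^3+. So 3 are smaller.

3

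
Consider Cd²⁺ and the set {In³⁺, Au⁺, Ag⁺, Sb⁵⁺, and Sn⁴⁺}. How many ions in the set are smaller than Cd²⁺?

Tabulating Z and e⁻: Sb⁵⁺: 46 e⁻, Z=51, Sn⁴⁺: 46 e⁻, Z=50, In³⁺: 46 e⁻, Z=49, Cd²⁺: 46 e⁻, Z=48, Ag⁺: 46 e⁻, Z=47, Au⁺: 78 e⁻, Z=79. Sb⁵⁺ < Sn⁴⁺ (isoelectronic, higher Z=51 is smaller); Sn⁴⁺ < In³⁺ (both 46 e⁻, Z=50>49); In³⁺ < Cd²⁺ (both 46 e⁻, Z=49>48); Cd²⁺ < Ag⁺ (isoelectronic, higher Z=48 is smaller); Ag⁺ < Au⁺ (same group, period 5 vs 6).
Placing each against Cd²⁺: smaller — Sb⁵⁺, Sn⁴⁺, In³⁺; larger — Ag⁺, Au⁺. Count: 3.

3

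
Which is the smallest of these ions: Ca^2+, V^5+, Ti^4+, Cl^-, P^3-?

V^5+

Each ion has 18 electrons. The ranking follows nuclear charge in reverse — greater Z gives a smaller radius. V^5+ (Z=23), Ti^4+ (Z=22), Ca^2+ (Z=20), Cl^- (Z=17), P^3- (Z=15).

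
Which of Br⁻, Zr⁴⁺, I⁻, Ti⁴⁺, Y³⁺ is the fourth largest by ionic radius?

Zr⁴⁺

First list Z and electron count for each: Ti⁴⁺: 18 e⁻, Z=22, Zr⁴⁺: 36 e⁻, Z=40, Y³⁺: 36 e⁻, Z=39, Br⁻: 36 e⁻, Z=35, I⁻: 54 e⁻, Z=53. Ti⁴⁺ < Zr⁴⁺ (same group, period 4 vs 5); Zr⁴⁺ < Y³⁺ (isoelectronic, higher Z=40 is smaller); Y³⁺ < Br⁻ (both 36 e⁻, Z=39>35); Br⁻ < I⁻ (same group, 1 shell fewer).
So the order is Ti⁴⁺ < Zr⁴⁺ < Y³⁺ < Br⁻ < I⁻; the 4th-largest ion is Zr⁴⁺.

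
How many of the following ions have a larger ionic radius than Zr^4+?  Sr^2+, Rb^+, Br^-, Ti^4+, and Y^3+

4

Work out protons and electrons: Ti^4+: 18 e⁻, Z=22, Zr^4+: 36 e⁻, Z=40, Y^3+: 36 e⁻, Z=39, Sr^2+: 36 e⁻, Z=38, Rb^+: 36 e⁻, Z=37, Br^-: 36 e⁻, Z=35. Ti^4+ < Zr^4+ (same group, 1 shell fewer); Zr^4+ < Y^3+ (isoelectronic, higher Z=40 is smaller); Y^3+ < Sr^2+ (both 36 e⁻, Z=39>38); Sr^2+ < Rb^+ (both 36 e⁻, Z=38>37); Rb^+ < Br^- (isoelectronic, higher Z=37 is smaller).
Relative to Zr^4+, the ions that are larger are Y^3+, Sr^2+, Rb^+, Br^-. That's 4.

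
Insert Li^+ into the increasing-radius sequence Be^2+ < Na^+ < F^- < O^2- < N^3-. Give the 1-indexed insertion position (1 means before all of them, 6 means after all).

First list Z and electron count for each: Be^2+ has 2 e⁻ (Z=4), Li^+ has 2 e⁻ (Z=3), Na^+ has 10 e⁻ (Z=11), F^- has 10 e⁻ (Z=9), O^2- has 10 e⁻ (Z=8), N^3- has 10 e⁻ (Z=7). Be^2+ < Li^+ (isoelectronic, higher Z=4 is smaller); Li^+ < Na^+ (same group, 1 shell fewer); Na^+ < F^- (isoelectronic, higher Z=11 is smaller); F^- < O^2- (isoelectronic, higher Z=9 is smaller); O^2- < N^3- (both 10 e⁻, Z=8>7).
Putting Li^+ in gives Be^2+ < Li^+ < Na^+ < F^- < O^2- < N^3-; it lands at slot 2.

2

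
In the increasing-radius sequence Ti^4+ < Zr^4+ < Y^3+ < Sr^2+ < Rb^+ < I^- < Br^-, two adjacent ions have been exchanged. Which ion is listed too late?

Br^-

Compare adjacent ions: same group and charge — period 4 sits above period 5, so Br^- is smaller — yet in this increasing list I^- sits before Br^-. Nothing else is reversed, so Br^- should move one place to the left.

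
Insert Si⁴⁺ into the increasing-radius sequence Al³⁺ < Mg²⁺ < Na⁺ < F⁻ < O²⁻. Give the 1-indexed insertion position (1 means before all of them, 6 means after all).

1

Each ion has 10 electrons. The ranking follows nuclear charge in reverse — greater Z gives a smaller radius. Si⁴⁺ (Z=14), Al³⁺ (Z=13), Mg²⁺ (Z=12), Na⁺ (Z=11), F⁻ (Z=9), O²⁻ (Z=8).
With Si⁴⁺ included the full order is Si⁴⁺ < Al³⁺ < Mg²⁺ < Na⁺ < F⁻ < O²⁻, so it takes position 1.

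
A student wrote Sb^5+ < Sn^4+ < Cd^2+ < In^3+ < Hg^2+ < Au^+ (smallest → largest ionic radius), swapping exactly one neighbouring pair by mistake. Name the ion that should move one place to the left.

In^3+

The pair Cd^2+, In^3+ is the wrong way round — In^3+ and Cd^2+ share 46 electrons; the higher nuclear charge on In (Z=49) contracts it more, so In^3+ < Cd^2+. All other adjacent pairs agree with periodic trends, so In^3+ is the misplaced ion.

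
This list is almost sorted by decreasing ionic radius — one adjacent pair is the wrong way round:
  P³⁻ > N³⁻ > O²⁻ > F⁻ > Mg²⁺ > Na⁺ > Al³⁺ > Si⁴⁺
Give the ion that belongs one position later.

Scanning neighbour by neighbour, only Mg²⁺/Na⁺ violates a trend: both have 10 electrons but Z(Mg)=12 > Z(Na)=11, so Mg²⁺ should be the smaller of the two. That makes Mg²⁺ the one sitting a position early relative to where it belongs.

Mg²⁺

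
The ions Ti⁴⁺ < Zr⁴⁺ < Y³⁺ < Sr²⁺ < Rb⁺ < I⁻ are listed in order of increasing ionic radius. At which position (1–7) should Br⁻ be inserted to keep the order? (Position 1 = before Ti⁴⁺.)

6

Electron counts and nuclear charges: Ti⁴⁺ (Z=22, 18 e⁻), Zr⁴⁺ (Z=40, 36 e⁻), Y³⁺ (Z=39, 36 e⁻), Sr²⁺ (Z=38, 36 e⁻), Rb⁺ (Z=37, 36 e⁻), Br⁻ (Z=35, 36 e⁻), I⁻ (Z=53, 54 e⁻). Ti⁴⁺ < Zr⁴⁺ (same group, 1 shell fewer); Zr⁴⁺ < Y³⁺ (both 36 e⁻, Z=40>39); Y³⁺ < Sr²⁺ (isoelectronic, higher Z=39 is smaller); Sr²⁺ < Rb⁺ (isoelectronic, higher Z=38 is smaller); Rb⁺ < Br⁻ (isoelectronic, higher Z=37 is smaller); Br⁻ < I⁻ (same group, period 4 vs 5).
The complete sequence is Ti⁴⁺ < Zr⁴⁺ < Y³⁺ < Sr²⁺ < Rb⁺ < Br⁻ < I⁻. Br⁻ sits at position 6.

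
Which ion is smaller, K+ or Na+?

Na+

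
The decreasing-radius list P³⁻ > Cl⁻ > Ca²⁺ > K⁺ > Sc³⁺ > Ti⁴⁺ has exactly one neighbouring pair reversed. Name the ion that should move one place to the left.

The pair Ca²⁺, K⁺ is the wrong way round — Ca²⁺ and K⁺ share 18 electrons; the higher nuclear charge on Ca (Z=20) contracts it more, so Ca²⁺ < K⁺. All other adjacent pairs agree with periodic trends, so K⁺ is the misplaced ion.

K⁺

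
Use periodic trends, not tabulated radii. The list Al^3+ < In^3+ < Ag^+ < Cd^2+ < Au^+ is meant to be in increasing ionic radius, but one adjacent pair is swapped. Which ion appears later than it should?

The pair Ag^+, Cd^2+ is the wrong way round — both have 46 electrons but Z(Cd)=48 > Z(Ag)=47, so Cd^2+ should be the smaller of the two. All other adjacent pairs agree with periodic trends, so Cd^2+ is the misplaced ion.

Cd^2+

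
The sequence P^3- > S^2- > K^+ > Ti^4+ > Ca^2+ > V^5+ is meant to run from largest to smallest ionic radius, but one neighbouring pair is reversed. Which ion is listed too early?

Ti^4+

Compare adjacent ions: Ti^4+ and Ca^2+ share 18 electrons; the higher nuclear charge on Ti (Z=22) contracts it more, so Ti^4+ < Ca^2+ — yet in this decreasing list Ti^4+ sits before Ca^2+. Nothing else is reversed, so Ti^4+ should move one place to the right.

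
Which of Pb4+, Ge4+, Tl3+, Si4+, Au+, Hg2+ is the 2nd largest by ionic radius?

Hg2+

Work out protons and electrons: Si4+: 10 e⁻, Z=14, Ge4+: 28 e⁻, Z=32, Pb4+: 78 e⁻, Z=82, Tl3+: 78 e⁻, Z=81, Hg2+: 78 e⁻, Z=80, Au+: 78 e⁻, Z=79. Si4+ < Ge4+ (same group, period 3 vs 4); Ge4+ < Pb4+ (same group, 2 shells fewer); Pb4+ < Tl3+ (isoelectronic, higher Z=82 is smaller); Tl3+ < Hg2+ (both 78 e⁻, Z=81>80); Hg2+ < Au+ (isoelectronic, higher Z=80 is smaller).
That gives Si4+ < Ge4+ < Pb4+ < Tl3+ < Hg2+ < Au+. From the largest end, number 2 is Hg2+.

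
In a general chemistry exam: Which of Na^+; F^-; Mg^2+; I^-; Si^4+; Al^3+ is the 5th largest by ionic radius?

Al^3+

Electron counts and nuclear charges: Si^4+ (Z=14, 10 e⁻), Al^3+ (Z=13, 10 e⁻), Mg^2+ (Z=12, 10 e⁻), Na^+ (Z=11, 10 e⁻), F^- (Z=9, 10 e⁻), I^- (Z=53, 54 e⁻). Si^4+ < Al^3+ (both 10 e⁻, Z=14>13); Al^3+ < Mg^2+ (both 10 e⁻, Z=13>12); Mg^2+ < Na^+ (isoelectronic, higher Z=12 is smaller); Na^+ < F^- (both 10 e⁻, Z=11>9); F^- < I^- (same group, period 2 vs 5).
That gives Si^4+ < Al^3+ < Mg^2+ < Na^+ < F^- < I^-. From the largest end, number 5 is Al^3+.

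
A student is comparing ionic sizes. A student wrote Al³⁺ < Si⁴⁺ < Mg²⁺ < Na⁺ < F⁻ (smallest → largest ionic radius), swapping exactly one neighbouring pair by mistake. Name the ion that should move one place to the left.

Si⁴⁺

Compare adjacent ions: Si⁴⁺ and Al³⁺ share 10 electrons; the higher nuclear charge on Si (Z=14) contracts it more, so Si⁴⁺ < Al³⁺ — yet in this increasing list Al³⁺ sits before Si⁴⁺. Nothing else is reversed, so Si⁴⁺ should move one place to the left.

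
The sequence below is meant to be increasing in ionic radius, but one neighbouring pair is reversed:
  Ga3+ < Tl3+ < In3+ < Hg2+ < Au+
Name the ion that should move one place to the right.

Tl3+

Check each adjacent pair. Tl3+ and In3+ are reversed: same group and charge — period 5 sits above period 6, so In3+ is smaller. No other neighbouring pair contradicts the periodic trends, so Tl3+ is the ion listed too early.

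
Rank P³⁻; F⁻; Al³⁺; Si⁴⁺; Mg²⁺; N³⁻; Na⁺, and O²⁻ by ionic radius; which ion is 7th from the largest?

Work out protons and electrons: Si⁴⁺ has 10 e⁻ (Z=14), Al³⁺ has 10 e⁻ (Z=13), Mg²⁺ has 10 e⁻ (Z=12), Na⁺ has 10 e⁻ (Z=11), F⁻ has 10 e⁻ (Z=9), O²⁻ has 10 e⁻ (Z=8), N³⁻ has 10 e⁻ (Z=7), P³⁻ has 18 e⁻ (Z=15). Si⁴⁺ < Al³⁺ (both 10 e⁻, Z=14>13); Al³⁺ < Mg²⁺ (both 10 e⁻, Z=13>12); Mg²⁺ < Na⁺ (both 10 e⁻, Z=12>11); Na⁺ < F⁻ (both 10 e⁻, Z=11>9); F⁻ < O²⁻ (both 10 e⁻, Z=9>8); O²⁻ < N³⁻ (isoelectronic, higher Z=8 is smaller); N³⁻ < P³⁻ (same group, period 2 vs 3).
Full ascending order: Si⁴⁺ < Al³⁺ < Mg²⁺ < Na⁺ < F⁻ < O²⁻ < N³⁻ < P³⁻. Counting from the largest, position 7 is Al³⁺.

Al³⁺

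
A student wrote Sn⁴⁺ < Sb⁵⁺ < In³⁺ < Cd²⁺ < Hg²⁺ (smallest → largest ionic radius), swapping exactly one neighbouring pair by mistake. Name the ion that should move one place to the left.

Sb⁵⁺

Check each adjacent pair. Sn⁴⁺ and Sb⁵⁺ are reversed: both have 46 electrons but Z(Sb)=51 > Z(Sn)=50, so Sb⁵⁺ should be the smaller of the two. No other neighbouring pair contradicts the periodic trends, so Sb⁵⁺ is the ion listed too late.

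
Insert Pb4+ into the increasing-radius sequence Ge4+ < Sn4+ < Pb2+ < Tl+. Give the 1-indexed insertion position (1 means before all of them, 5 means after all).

Electron counts and nuclear charges: Ge4+: 28 e⁻, Z=32, Sn4+: 46 e⁻, Z=50, Pb4+: 78 e⁻, Z=82, Pb2+: 80 e⁻, Z=82, Tl+: 80 e⁻, Z=81. Ge4+ < Sn4+ (same group, period 4 vs 5); Sn4+ < Pb4+ (same group, 1 shell fewer); Pb4+ < Pb2+ (higher charge on the same element); Pb2+ < Tl+ (isoelectronic, higher Z=82 is smaller).
Putting Pb4+ in gives Ge4+ < Sn4+ < Pb4+ < Pb2+ < Tl+; it lands at slot 3.

3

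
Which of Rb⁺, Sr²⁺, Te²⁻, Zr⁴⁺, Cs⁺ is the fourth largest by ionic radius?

Electron counts and nuclear charges: Zr⁴⁺ has 36 e⁻ (Z=40), Sr²⁺ has 36 e⁻ (Z=38), Rb⁺ has 36 e⁻ (Z=37), Cs⁺ has 54 e⁻ (Z=55), Te²⁻ has 54 e⁻ (Z=52). Zr⁴⁺ < Sr²⁺ (both 36 e⁻, Z=40>38); Sr²⁺ < Rb⁺ (both 36 e⁻, Z=38>37); Rb⁺ < Cs⁺ (same group, period 5 vs 6); Cs⁺ < Te²⁻ (isoelectronic, higher Z=55 is smaller).
Full ascending order: Zr⁴⁺ < Sr²⁺ < Rb⁺ < Cs⁺ < Te²⁻. Counting from the largest, position 4 is Sr²⁺.

Sr²⁺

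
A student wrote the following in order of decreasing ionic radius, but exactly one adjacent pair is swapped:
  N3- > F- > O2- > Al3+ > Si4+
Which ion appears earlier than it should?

F-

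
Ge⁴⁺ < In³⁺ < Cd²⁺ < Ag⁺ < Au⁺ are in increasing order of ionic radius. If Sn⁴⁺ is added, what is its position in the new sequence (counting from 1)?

Ge⁴⁺: 28 e⁻, Z=32, Sn⁴⁺: 46 e⁻, Z=50, In³⁺: 46 e⁻, Z=49, Cd²⁺: 46 e⁻, Z=48, Ag⁺: 46 e⁻, Z=47, Au⁺: 78 e⁻, Z=79. Ge⁴⁺ < Sn⁴⁺ (same group, 1 shell fewer); Sn⁴⁺ < In³⁺ (isoelectronic, higher Z=50 is smaller); In³⁺ < Cd²⁺ (isoelectronic, higher Z=49 is smaller); Cd²⁺ < Ag⁺ (isoelectronic, higher Z=48 is smaller); Ag⁺ < Au⁺ (same group, 1 shell fewer).
The complete sequence is Ge⁴⁺ < Sn⁴⁺ < In³⁺ < Cd²⁺ < Ag⁺ < Au⁺. Sn⁴⁺ sits at position 2.

2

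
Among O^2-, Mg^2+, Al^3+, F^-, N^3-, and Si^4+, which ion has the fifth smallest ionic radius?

O^2-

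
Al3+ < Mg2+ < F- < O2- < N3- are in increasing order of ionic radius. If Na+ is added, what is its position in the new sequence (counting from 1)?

Isoelectronic series (10 e⁻ each). Size is set by nuclear charge: more protons means a smaller ion. Al3+ (Z=13), Mg2+ (Z=12), Na+ (Z=11), F- (Z=9), O2- (Z=8), N3- (Z=7).
With Na+ included the full order is Al3+ < Mg2+ < Na+ < F- < O2- < N3-, so it takes position 3.

3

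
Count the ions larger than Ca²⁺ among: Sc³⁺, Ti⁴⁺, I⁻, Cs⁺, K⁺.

Electron counts and nuclear charges: Ti⁴⁺: 18 e⁻, Z=22, Sc³⁺: 18 e⁻, Z=21, Ca²⁺: 18 e⁻, Z=20, K⁺: 18 e⁻, Z=19, Cs⁺: 54 e⁻, Z=55, I⁻: 54 e⁻, Z=53. Ti⁴⁺ < Sc³⁺ (both 18 e⁻, Z=22>21); Sc³⁺ < Ca²⁺ (both 18 e⁻, Z=21>20); Ca²⁺ < K⁺ (isoelectronic, higher Z=20 is smaller); K⁺ < Cs⁺ (same group, 2 shells fewer); Cs⁺ < I⁻ (both 54 e⁻, Z=55>53).
Overall: Ti⁴⁺ < Sc³⁺ < Ca²⁺ < K⁺ < Cs⁺ < I⁻. Ca²⁺ has 2 below it and 3 above. Count: 3.

3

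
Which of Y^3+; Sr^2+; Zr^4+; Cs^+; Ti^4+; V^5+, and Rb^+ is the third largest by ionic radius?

Sr^2+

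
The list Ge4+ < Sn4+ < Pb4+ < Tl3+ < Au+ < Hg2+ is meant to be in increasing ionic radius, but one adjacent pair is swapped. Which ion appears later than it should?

Compare adjacent ions: they are isoelectronic (78 e⁻) and Hg has more protons than Au (80 vs 79), making Hg2+ smaller — yet in this increasing list Au+ sits before Hg2+. Nothing else is reversed, so Hg2+ should move one place to the left.

Hg2+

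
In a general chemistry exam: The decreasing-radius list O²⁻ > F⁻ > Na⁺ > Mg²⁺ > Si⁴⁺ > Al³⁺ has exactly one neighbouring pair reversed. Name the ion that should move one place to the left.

Al³⁺

Compare adjacent ions: both have 10 electrons but Z(Si)=14 > Z(Al)=13, so Si⁴⁺ should be the smaller of the two — yet in this decreasing list Si⁴⁺ sits before Al³⁺. Nothing else is reversed, so Al³⁺ should move one place to the left.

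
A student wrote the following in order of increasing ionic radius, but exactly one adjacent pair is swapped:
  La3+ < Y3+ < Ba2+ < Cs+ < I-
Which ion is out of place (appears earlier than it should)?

La3+

Check each adjacent pair. La3+ and Y3+ are reversed: same group and charge — period 5 sits above period 6, so Y3+ is smaller. No other neighbouring pair contradicts the periodic trends, so La3+ is the ion listed too early.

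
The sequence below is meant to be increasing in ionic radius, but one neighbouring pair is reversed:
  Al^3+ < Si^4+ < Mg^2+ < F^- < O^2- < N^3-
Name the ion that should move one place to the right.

Compare adjacent ions: they are isoelectronic (10 e⁻) and Si has more protons than Al (14 vs 13), making Si^4+ smaller — yet in this increasing list Al^3+ sits before Si^4+. Nothing else is reversed, so Al^3+ should move one place to the right.

Al^3+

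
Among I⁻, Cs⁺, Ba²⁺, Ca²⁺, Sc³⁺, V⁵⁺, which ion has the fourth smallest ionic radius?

Ba²⁺

V⁵⁺ (Z=23, 18 e⁻), Sc³⁺ (Z=21, 18 e⁻), Ca²⁺ (Z=20, 18 e⁻), Ba²⁺ (Z=56, 54 e⁻), Cs⁺ (Z=55, 54 e⁻), I⁻ (Z=53, 54 e⁻). V⁵⁺ < Sc³⁺ (isoelectronic, higher Z=23 is smaller); Sc³⁺ < Ca²⁺ (isoelectronic, higher Z=21 is smaller); Ca²⁺ < Ba²⁺ (same group, 2 shells fewer); Ba²⁺ < Cs⁺ (both 54 e⁻, Z=56>55); Cs⁺ < I⁻ (isoelectronic, higher Z=55 is smaller).
So the order is V⁵⁺ < Sc³⁺ < Ca²⁺ < Ba²⁺ < Cs⁺ < I⁻; the 4th-smallest ion is Ba²⁺.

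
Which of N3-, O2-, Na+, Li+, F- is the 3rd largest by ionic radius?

First list Z and electron count for each: Li+ (Z=3, 2 e⁻), Na+ (Z=11, 10 e⁻), F- (Z=9, 10 e⁻), O2- (Z=8, 10 e⁻), N3- (Z=7, 10 e⁻). Li+ < Na+ (same group, 1 shell fewer); Na+ < F- (both 10 e⁻, Z=11>9); F- < O2- (isoelectronic, higher Z=9 is smaller); O2- < N3- (isoelectronic, higher Z=8 is smaller).
Full ascending order: Li+ < Na+ < F- < O2- < N3-. Counting from the largest, position 3 is F-.

F-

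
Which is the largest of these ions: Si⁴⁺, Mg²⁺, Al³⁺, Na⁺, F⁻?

Isoelectronic series (10 e⁻ each). Size is set by nuclear charge: more protons means a smaller ion. Si⁴⁺ (Z=14), Al³⁺ (Z=13), Mg²⁺ (Z=12), Na⁺ (Z=11), F⁻ (Z=9).

F⁻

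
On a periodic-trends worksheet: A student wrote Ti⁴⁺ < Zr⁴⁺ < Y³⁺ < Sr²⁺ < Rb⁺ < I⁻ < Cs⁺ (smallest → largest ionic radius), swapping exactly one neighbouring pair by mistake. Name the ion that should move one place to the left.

Check each adjacent pair. I⁻ and Cs⁺ are reversed: they are isoelectronic (54 e⁻) and Cs has more protons than I (55 vs 53), making Cs⁺ smaller. No other neighbouring pair contradicts the periodic trends, so Cs⁺ is the ion listed too late.

Cs⁺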